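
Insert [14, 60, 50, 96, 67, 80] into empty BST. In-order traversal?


Insert 14: root
Insert 60: R from 14
Insert 50: R from 14 -> L from 60
Insert 96: R from 14 -> R from 60
Insert 67: R from 14 -> R from 60 -> L from 96
Insert 80: R from 14 -> R from 60 -> L from 96 -> R from 67

In-order: [14, 50, 60, 67, 80, 96]


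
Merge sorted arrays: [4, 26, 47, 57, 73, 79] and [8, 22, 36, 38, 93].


Take 4 from A
Take 8 from B
Take 22 from B
Take 26 from A
Take 36 from B
Take 38 from B
Take 47 from A
Take 57 from A
Take 73 from A
Take 79 from A

Merged: [4, 8, 22, 26, 36, 38, 47, 57, 73, 79, 93]


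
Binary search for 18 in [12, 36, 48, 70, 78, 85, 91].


Step 1: lo=0, hi=6, mid=3, val=70
Step 2: lo=0, hi=2, mid=1, val=36
Step 3: lo=0, hi=0, mid=0, val=12

Not found


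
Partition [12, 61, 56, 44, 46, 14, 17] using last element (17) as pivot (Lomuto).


Pivot: 17
  12 <= 17: advance i (no swap)
  14 <= 17: swap -> [12, 14, 56, 44, 46, 61, 17]
Place pivot at 2: [12, 14, 17, 44, 46, 61, 56]

Partitioned: [12, 14, 17, 44, 46, 61, 56]


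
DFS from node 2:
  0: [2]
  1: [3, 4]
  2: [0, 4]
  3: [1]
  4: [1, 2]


Visit 2, push [4, 0]
Visit 0, push []
Visit 4, push [1]
Visit 1, push [3]
Visit 3, push []

DFS order: [2, 0, 4, 1, 3]


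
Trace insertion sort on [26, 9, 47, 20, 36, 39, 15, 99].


Initial: [26, 9, 47, 20, 36, 39, 15, 99]
Insert 9: [9, 26, 47, 20, 36, 39, 15, 99]
Insert 47: [9, 26, 47, 20, 36, 39, 15, 99]
Insert 20: [9, 20, 26, 47, 36, 39, 15, 99]
Insert 36: [9, 20, 26, 36, 47, 39, 15, 99]
Insert 39: [9, 20, 26, 36, 39, 47, 15, 99]
Insert 15: [9, 15, 20, 26, 36, 39, 47, 99]
Insert 99: [9, 15, 20, 26, 36, 39, 47, 99]

Sorted: [9, 15, 20, 26, 36, 39, 47, 99]


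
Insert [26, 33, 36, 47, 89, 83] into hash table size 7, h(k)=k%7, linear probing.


Insert 26: h=5 -> slot 5
Insert 33: h=5, 1 probes -> slot 6
Insert 36: h=1 -> slot 1
Insert 47: h=5, 2 probes -> slot 0
Insert 89: h=5, 4 probes -> slot 2
Insert 83: h=6, 4 probes -> slot 3

Table: [47, 36, 89, 83, None, 26, 33]


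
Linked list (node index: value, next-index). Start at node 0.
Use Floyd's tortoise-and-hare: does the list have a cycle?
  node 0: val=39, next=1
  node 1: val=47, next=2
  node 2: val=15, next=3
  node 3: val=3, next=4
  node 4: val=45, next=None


Floyd's tortoise (slow, +1) and hare (fast, +2):
  init: slow=0, fast=0
  step 1: slow=1, fast=2
  step 2: slow=2, fast=4
  step 3: fast -> None, no cycle

Cycle: no


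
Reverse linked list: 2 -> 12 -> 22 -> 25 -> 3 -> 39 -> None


Step 1: curr=2, set curr.next=prev(None) | reversed so far: 2
Step 2: curr=12, set curr.next=prev(2) | reversed so far: 12 -> 2
Step 3: curr=22, set curr.next=prev(12) | reversed so far: 22 -> 12 -> 2
Step 4: curr=25, set curr.next=prev(22) | reversed so far: 25 -> 22 -> 12 -> 2
Step 5: curr=3, set curr.next=prev(25) | reversed so far: 3 -> 25 -> 22 -> 12 -> 2
Step 6: curr=39, set curr.next=prev(3) | reversed so far: 39 -> 3 -> 25 -> 22 -> 12 -> 2

39 -> 3 -> 25 -> 22 -> 12 -> 2 -> None


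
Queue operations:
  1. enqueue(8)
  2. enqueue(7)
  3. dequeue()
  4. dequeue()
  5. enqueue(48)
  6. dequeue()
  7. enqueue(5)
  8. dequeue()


enqueue(8) -> [8]
enqueue(7) -> [8, 7]
dequeue()->8, [7]
dequeue()->7, []
enqueue(48) -> [48]
dequeue()->48, []
enqueue(5) -> [5]
dequeue()->5, []

Final queue: []


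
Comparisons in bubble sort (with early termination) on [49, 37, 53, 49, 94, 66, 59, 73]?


Algorithm: bubble sort (with early termination)
Input: [49, 37, 53, 49, 94, 66, 59, 73]
Sorted: [37, 49, 49, 53, 59, 66, 73, 94]

18


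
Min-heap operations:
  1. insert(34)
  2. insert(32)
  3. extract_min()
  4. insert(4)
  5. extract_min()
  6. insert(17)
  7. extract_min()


insert(34) -> [34]
insert(32) -> [32, 34]
extract_min()->32, [34]
insert(4) -> [4, 34]
extract_min()->4, [34]
insert(17) -> [17, 34]
extract_min()->17, [34]

Final heap: [34]


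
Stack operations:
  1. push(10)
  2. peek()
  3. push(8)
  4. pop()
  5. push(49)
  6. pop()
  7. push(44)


push(10) -> [10]
peek()->10
push(8) -> [10, 8]
pop()->8, [10]
push(49) -> [10, 49]
pop()->49, [10]
push(44) -> [10, 44]

Final stack: [10, 44]


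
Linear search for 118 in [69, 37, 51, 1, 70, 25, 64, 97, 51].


i=0: 69!=118
i=1: 37!=118
i=2: 51!=118
i=3: 1!=118
i=4: 70!=118
i=5: 25!=118
i=6: 64!=118
i=7: 97!=118
i=8: 51!=118

Not found, 9 comps


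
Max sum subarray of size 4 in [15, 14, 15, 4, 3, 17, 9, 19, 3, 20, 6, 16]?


[0:4]: 48
[1:5]: 36
[2:6]: 39
[3:7]: 33
[4:8]: 48
[5:9]: 48
[6:10]: 51
[7:11]: 48
[8:12]: 45

Max: 51 at [6:10]


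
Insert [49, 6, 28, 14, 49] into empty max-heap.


Insert 49: [49]
Insert 6: [49, 6]
Insert 28: [49, 6, 28]
Insert 14: [49, 14, 28, 6]
Insert 49: [49, 49, 28, 6, 14]

Final heap: [49, 49, 28, 6, 14]


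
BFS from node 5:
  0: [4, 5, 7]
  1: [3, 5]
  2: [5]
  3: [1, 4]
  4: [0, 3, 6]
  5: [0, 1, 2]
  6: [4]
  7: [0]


Visit 5, enqueue [0, 1, 2]
Visit 0, enqueue [4, 7]
Visit 1, enqueue [3]
Visit 2, enqueue []
Visit 4, enqueue [6]
Visit 7, enqueue []
Visit 3, enqueue []
Visit 6, enqueue []

BFS order: [5, 0, 1, 2, 4, 7, 3, 6]


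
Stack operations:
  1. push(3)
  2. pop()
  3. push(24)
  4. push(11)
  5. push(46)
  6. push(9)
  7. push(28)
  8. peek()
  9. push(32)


push(3) -> [3]
pop()->3, []
push(24) -> [24]
push(11) -> [24, 11]
push(46) -> [24, 11, 46]
push(9) -> [24, 11, 46, 9]
push(28) -> [24, 11, 46, 9, 28]
peek()->28
push(32) -> [24, 11, 46, 9, 28, 32]

Final stack: [24, 11, 46, 9, 28, 32]


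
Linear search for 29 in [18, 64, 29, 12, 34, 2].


i=0: 18!=29
i=1: 64!=29
i=2: 29==29 found!

Found at 2, 3 comps


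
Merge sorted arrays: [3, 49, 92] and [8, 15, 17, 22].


Take 3 from A
Take 8 from B
Take 15 from B
Take 17 from B
Take 22 from B

Merged: [3, 8, 15, 17, 22, 49, 92]


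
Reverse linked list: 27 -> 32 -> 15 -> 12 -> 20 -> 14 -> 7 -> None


Step 1: curr=27, set curr.next=prev(None) | reversed so far: 27
Step 2: curr=32, set curr.next=prev(27) | reversed so far: 32 -> 27
Step 3: curr=15, set curr.next=prev(32) | reversed so far: 15 -> 32 -> 27
Step 4: curr=12, set curr.next=prev(15) | reversed so far: 12 -> 15 -> 32 -> 27
Step 5: curr=20, set curr.next=prev(12) | reversed so far: 20 -> 12 -> 15 -> 32 -> 27
Step 6: curr=14, set curr.next=prev(20) | reversed so far: 14 -> 20 -> 12 -> 15 -> 32 -> 27
Step 7: curr=7, set curr.next=prev(14) | reversed so far: 7 -> 14 -> 20 -> 12 -> 15 -> 32 -> 27

7 -> 14 -> 20 -> 12 -> 15 -> 32 -> 27 -> None


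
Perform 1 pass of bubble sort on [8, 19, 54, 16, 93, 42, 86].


Initial: [8, 19, 54, 16, 93, 42, 86]
Pass 1: [8, 19, 16, 54, 42, 86, 93] (3 swaps)

After 1 pass: [8, 19, 16, 54, 42, 86, 93]


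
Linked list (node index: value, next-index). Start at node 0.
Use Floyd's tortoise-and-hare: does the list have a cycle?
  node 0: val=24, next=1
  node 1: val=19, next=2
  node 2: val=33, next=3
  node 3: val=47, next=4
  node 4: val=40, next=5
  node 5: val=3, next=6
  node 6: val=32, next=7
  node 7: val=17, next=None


Floyd's tortoise (slow, +1) and hare (fast, +2):
  init: slow=0, fast=0
  step 1: slow=1, fast=2
  step 2: slow=2, fast=4
  step 3: slow=3, fast=6
  step 4: fast 6->7->None, no cycle

Cycle: no


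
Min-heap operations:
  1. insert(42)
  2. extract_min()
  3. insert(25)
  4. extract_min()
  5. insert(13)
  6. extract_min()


insert(42) -> [42]
extract_min()->42, []
insert(25) -> [25]
extract_min()->25, []
insert(13) -> [13]
extract_min()->13, []

Final heap: []


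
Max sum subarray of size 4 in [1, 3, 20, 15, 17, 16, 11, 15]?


[0:4]: 39
[1:5]: 55
[2:6]: 68
[3:7]: 59
[4:8]: 59

Max: 68 at [2:6]


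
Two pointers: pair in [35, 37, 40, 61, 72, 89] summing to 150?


lo=0(35)+hi=5(89)=124
lo=1(37)+hi=5(89)=126
lo=2(40)+hi=5(89)=129
lo=3(61)+hi=5(89)=150

Yes: 61+89=150


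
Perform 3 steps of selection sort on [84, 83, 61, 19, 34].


Initial: [84, 83, 61, 19, 34]
Step 1: min=19 at 3
  Swap: [19, 83, 61, 84, 34]
Step 2: min=34 at 4
  Swap: [19, 34, 61, 84, 83]
Step 3: min=61 at 2
  Swap: [19, 34, 61, 84, 83]

After 3 steps: [19, 34, 61, 84, 83]


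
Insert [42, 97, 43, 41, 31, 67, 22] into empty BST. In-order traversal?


Insert 42: root
Insert 97: R from 42
Insert 43: R from 42 -> L from 97
Insert 41: L from 42
Insert 31: L from 42 -> L from 41
Insert 67: R from 42 -> L from 97 -> R from 43
Insert 22: L from 42 -> L from 41 -> L from 31

In-order: [22, 31, 41, 42, 43, 67, 97]


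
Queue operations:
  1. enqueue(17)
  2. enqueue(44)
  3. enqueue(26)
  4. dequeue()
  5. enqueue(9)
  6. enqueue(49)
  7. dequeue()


enqueue(17) -> [17]
enqueue(44) -> [17, 44]
enqueue(26) -> [17, 44, 26]
dequeue()->17, [44, 26]
enqueue(9) -> [44, 26, 9]
enqueue(49) -> [44, 26, 9, 49]
dequeue()->44, [26, 9, 49]

Final queue: [26, 9, 49]


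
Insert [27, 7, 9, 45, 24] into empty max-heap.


Insert 27: [27]
Insert 7: [27, 7]
Insert 9: [27, 7, 9]
Insert 45: [45, 27, 9, 7]
Insert 24: [45, 27, 9, 7, 24]

Final heap: [45, 27, 9, 7, 24]


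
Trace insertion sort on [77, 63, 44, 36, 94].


Initial: [77, 63, 44, 36, 94]
Insert 63: [63, 77, 44, 36, 94]
Insert 44: [44, 63, 77, 36, 94]
Insert 36: [36, 44, 63, 77, 94]
Insert 94: [36, 44, 63, 77, 94]

Sorted: [36, 44, 63, 77, 94]


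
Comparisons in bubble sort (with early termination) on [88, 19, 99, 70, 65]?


Algorithm: bubble sort (with early termination)
Input: [88, 19, 99, 70, 65]
Sorted: [19, 65, 70, 88, 99]

10


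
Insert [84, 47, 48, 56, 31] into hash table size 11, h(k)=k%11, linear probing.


Insert 84: h=7 -> slot 7
Insert 47: h=3 -> slot 3
Insert 48: h=4 -> slot 4
Insert 56: h=1 -> slot 1
Insert 31: h=9 -> slot 9

Table: [None, 56, None, 47, 48, None, None, 84, None, 31, None]


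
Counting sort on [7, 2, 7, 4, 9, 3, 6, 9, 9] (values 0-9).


Input: [7, 2, 7, 4, 9, 3, 6, 9, 9]
Counts: [0, 0, 1, 1, 1, 0, 1, 2, 0, 3]

Sorted: [2, 3, 4, 6, 7, 7, 9, 9, 9]


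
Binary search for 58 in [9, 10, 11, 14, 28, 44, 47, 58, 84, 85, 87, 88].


Step 1: lo=0, hi=11, mid=5, val=44
Step 2: lo=6, hi=11, mid=8, val=84
Step 3: lo=6, hi=7, mid=6, val=47
Step 4: lo=7, hi=7, mid=7, val=58

Found at index 7


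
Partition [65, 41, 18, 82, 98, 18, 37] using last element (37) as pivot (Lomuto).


Pivot: 37
  18 <= 37: swap -> [18, 41, 65, 82, 98, 18, 37]
  18 <= 37: swap -> [18, 18, 65, 82, 98, 41, 37]
Place pivot at 2: [18, 18, 37, 82, 98, 41, 65]

Partitioned: [18, 18, 37, 82, 98, 41, 65]


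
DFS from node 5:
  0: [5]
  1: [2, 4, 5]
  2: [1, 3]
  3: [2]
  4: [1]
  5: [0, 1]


Visit 5, push [1, 0]
Visit 0, push []
Visit 1, push [4, 2]
Visit 2, push [3]
Visit 3, push []
Visit 4, push []

DFS order: [5, 0, 1, 2, 3, 4]


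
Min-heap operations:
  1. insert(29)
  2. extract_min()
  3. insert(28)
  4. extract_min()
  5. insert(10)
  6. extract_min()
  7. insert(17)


insert(29) -> [29]
extract_min()->29, []
insert(28) -> [28]
extract_min()->28, []
insert(10) -> [10]
extract_min()->10, []
insert(17) -> [17]

Final heap: [17]


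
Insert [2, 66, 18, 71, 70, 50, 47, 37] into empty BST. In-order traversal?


Insert 2: root
Insert 66: R from 2
Insert 18: R from 2 -> L from 66
Insert 71: R from 2 -> R from 66
Insert 70: R from 2 -> R from 66 -> L from 71
Insert 50: R from 2 -> L from 66 -> R from 18
Insert 47: R from 2 -> L from 66 -> R from 18 -> L from 50
Insert 37: R from 2 -> L from 66 -> R from 18 -> L from 50 -> L from 47

In-order: [2, 18, 37, 47, 50, 66, 70, 71]


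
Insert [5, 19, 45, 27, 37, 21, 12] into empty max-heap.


Insert 5: [5]
Insert 19: [19, 5]
Insert 45: [45, 5, 19]
Insert 27: [45, 27, 19, 5]
Insert 37: [45, 37, 19, 5, 27]
Insert 21: [45, 37, 21, 5, 27, 19]
Insert 12: [45, 37, 21, 5, 27, 19, 12]

Final heap: [45, 37, 21, 5, 27, 19, 12]


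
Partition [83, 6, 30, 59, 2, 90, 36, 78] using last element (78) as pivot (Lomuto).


Pivot: 78
  6 <= 78: swap -> [6, 83, 30, 59, 2, 90, 36, 78]
  30 <= 78: swap -> [6, 30, 83, 59, 2, 90, 36, 78]
  59 <= 78: swap -> [6, 30, 59, 83, 2, 90, 36, 78]
  2 <= 78: swap -> [6, 30, 59, 2, 83, 90, 36, 78]
  36 <= 78: swap -> [6, 30, 59, 2, 36, 90, 83, 78]
Place pivot at 5: [6, 30, 59, 2, 36, 78, 83, 90]

Partitioned: [6, 30, 59, 2, 36, 78, 83, 90]


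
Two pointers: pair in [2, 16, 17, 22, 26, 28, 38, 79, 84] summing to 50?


lo=0(2)+hi=8(84)=86
lo=0(2)+hi=7(79)=81
lo=0(2)+hi=6(38)=40
lo=1(16)+hi=6(38)=54
lo=1(16)+hi=5(28)=44
lo=2(17)+hi=5(28)=45
lo=3(22)+hi=5(28)=50

Yes: 22+28=50


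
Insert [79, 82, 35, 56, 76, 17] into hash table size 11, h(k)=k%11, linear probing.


Insert 79: h=2 -> slot 2
Insert 82: h=5 -> slot 5
Insert 35: h=2, 1 probes -> slot 3
Insert 56: h=1 -> slot 1
Insert 76: h=10 -> slot 10
Insert 17: h=6 -> slot 6

Table: [None, 56, 79, 35, None, 82, 17, None, None, None, 76]


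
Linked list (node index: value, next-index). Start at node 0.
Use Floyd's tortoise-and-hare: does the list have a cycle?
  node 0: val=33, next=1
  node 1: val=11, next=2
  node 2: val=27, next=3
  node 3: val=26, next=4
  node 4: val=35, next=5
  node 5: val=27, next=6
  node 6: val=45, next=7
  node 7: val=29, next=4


Floyd's tortoise (slow, +1) and hare (fast, +2):
  init: slow=0, fast=0
  step 1: slow=1, fast=2
  step 2: slow=2, fast=4
  step 3: slow=3, fast=6
  step 4: slow=4, fast=4
  slow == fast at node 4: cycle detected

Cycle: yes


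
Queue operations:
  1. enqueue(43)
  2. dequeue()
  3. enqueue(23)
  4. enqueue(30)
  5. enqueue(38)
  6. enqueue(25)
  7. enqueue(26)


enqueue(43) -> [43]
dequeue()->43, []
enqueue(23) -> [23]
enqueue(30) -> [23, 30]
enqueue(38) -> [23, 30, 38]
enqueue(25) -> [23, 30, 38, 25]
enqueue(26) -> [23, 30, 38, 25, 26]

Final queue: [23, 30, 38, 25, 26]


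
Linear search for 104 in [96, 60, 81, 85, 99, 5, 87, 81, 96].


i=0: 96!=104
i=1: 60!=104
i=2: 81!=104
i=3: 85!=104
i=4: 99!=104
i=5: 5!=104
i=6: 87!=104
i=7: 81!=104
i=8: 96!=104

Not found, 9 comps


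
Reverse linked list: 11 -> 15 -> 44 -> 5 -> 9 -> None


Step 1: curr=11, set curr.next=prev(None) | reversed so far: 11
Step 2: curr=15, set curr.next=prev(11) | reversed so far: 15 -> 11
Step 3: curr=44, set curr.next=prev(15) | reversed so far: 44 -> 15 -> 11
Step 4: curr=5, set curr.next=prev(44) | reversed so far: 5 -> 44 -> 15 -> 11
Step 5: curr=9, set curr.next=prev(5) | reversed so far: 9 -> 5 -> 44 -> 15 -> 11

9 -> 5 -> 44 -> 15 -> 11 -> None


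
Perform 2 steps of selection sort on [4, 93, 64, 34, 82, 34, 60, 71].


Initial: [4, 93, 64, 34, 82, 34, 60, 71]
Step 1: min=4 at 0
  Swap: [4, 93, 64, 34, 82, 34, 60, 71]
Step 2: min=34 at 3
  Swap: [4, 34, 64, 93, 82, 34, 60, 71]

After 2 steps: [4, 34, 64, 93, 82, 34, 60, 71]


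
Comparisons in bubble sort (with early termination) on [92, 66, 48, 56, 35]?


Algorithm: bubble sort (with early termination)
Input: [92, 66, 48, 56, 35]
Sorted: [35, 48, 56, 66, 92]

10


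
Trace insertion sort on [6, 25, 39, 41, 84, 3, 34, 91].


Initial: [6, 25, 39, 41, 84, 3, 34, 91]
Insert 25: [6, 25, 39, 41, 84, 3, 34, 91]
Insert 39: [6, 25, 39, 41, 84, 3, 34, 91]
Insert 41: [6, 25, 39, 41, 84, 3, 34, 91]
Insert 84: [6, 25, 39, 41, 84, 3, 34, 91]
Insert 3: [3, 6, 25, 39, 41, 84, 34, 91]
Insert 34: [3, 6, 25, 34, 39, 41, 84, 91]
Insert 91: [3, 6, 25, 34, 39, 41, 84, 91]

Sorted: [3, 6, 25, 34, 39, 41, 84, 91]


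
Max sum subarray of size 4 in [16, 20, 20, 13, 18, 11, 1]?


[0:4]: 69
[1:5]: 71
[2:6]: 62
[3:7]: 43

Max: 71 at [1:5]


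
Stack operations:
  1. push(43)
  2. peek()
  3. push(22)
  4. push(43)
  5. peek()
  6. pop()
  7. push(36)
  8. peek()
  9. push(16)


push(43) -> [43]
peek()->43
push(22) -> [43, 22]
push(43) -> [43, 22, 43]
peek()->43
pop()->43, [43, 22]
push(36) -> [43, 22, 36]
peek()->36
push(16) -> [43, 22, 36, 16]

Final stack: [43, 22, 36, 16]


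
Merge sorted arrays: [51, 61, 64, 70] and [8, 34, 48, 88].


Take 8 from B
Take 34 from B
Take 48 from B
Take 51 from A
Take 61 from A
Take 64 from A
Take 70 from A

Merged: [8, 34, 48, 51, 61, 64, 70, 88]


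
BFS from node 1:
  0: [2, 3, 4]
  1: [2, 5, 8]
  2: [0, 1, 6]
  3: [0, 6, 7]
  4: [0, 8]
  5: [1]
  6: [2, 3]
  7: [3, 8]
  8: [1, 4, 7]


Visit 1, enqueue [2, 5, 8]
Visit 2, enqueue [0, 6]
Visit 5, enqueue []
Visit 8, enqueue [4, 7]
Visit 0, enqueue [3]
Visit 6, enqueue []
Visit 4, enqueue []
Visit 7, enqueue []
Visit 3, enqueue []

BFS order: [1, 2, 5, 8, 0, 6, 4, 7, 3]


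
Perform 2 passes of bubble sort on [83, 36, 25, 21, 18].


Initial: [83, 36, 25, 21, 18]
Pass 1: [36, 25, 21, 18, 83] (4 swaps)
Pass 2: [25, 21, 18, 36, 83] (3 swaps)

After 2 passes: [25, 21, 18, 36, 83]


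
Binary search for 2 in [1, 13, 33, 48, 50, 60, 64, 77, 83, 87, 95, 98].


Step 1: lo=0, hi=11, mid=5, val=60
Step 2: lo=0, hi=4, mid=2, val=33
Step 3: lo=0, hi=1, mid=0, val=1
Step 4: lo=1, hi=1, mid=1, val=13

Not found


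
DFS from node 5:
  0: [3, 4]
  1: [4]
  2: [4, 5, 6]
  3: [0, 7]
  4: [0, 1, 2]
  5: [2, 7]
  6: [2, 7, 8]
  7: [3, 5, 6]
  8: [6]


Visit 5, push [7, 2]
Visit 2, push [6, 4]
Visit 4, push [1, 0]
Visit 0, push [3]
Visit 3, push [7]
Visit 7, push [6]
Visit 6, push [8]
Visit 8, push []
Visit 1, push []

DFS order: [5, 2, 4, 0, 3, 7, 6, 8, 1]


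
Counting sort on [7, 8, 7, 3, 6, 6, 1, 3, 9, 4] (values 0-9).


Input: [7, 8, 7, 3, 6, 6, 1, 3, 9, 4]
Counts: [0, 1, 0, 2, 1, 0, 2, 2, 1, 1]

Sorted: [1, 3, 3, 4, 6, 6, 7, 7, 8, 9]


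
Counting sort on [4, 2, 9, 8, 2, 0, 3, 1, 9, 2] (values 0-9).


Input: [4, 2, 9, 8, 2, 0, 3, 1, 9, 2]
Counts: [1, 1, 3, 1, 1, 0, 0, 0, 1, 2]

Sorted: [0, 1, 2, 2, 2, 3, 4, 8, 9, 9]


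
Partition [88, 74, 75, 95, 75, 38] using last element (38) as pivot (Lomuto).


Pivot: 38
Place pivot at 0: [38, 74, 75, 95, 75, 88]

Partitioned: [38, 74, 75, 95, 75, 88]


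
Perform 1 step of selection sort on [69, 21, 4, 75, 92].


Initial: [69, 21, 4, 75, 92]
Step 1: min=4 at 2
  Swap: [4, 21, 69, 75, 92]

After 1 step: [4, 21, 69, 75, 92]


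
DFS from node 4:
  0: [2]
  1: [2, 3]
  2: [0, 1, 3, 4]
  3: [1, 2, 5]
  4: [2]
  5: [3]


Visit 4, push [2]
Visit 2, push [3, 1, 0]
Visit 0, push []
Visit 1, push [3]
Visit 3, push [5]
Visit 5, push []

DFS order: [4, 2, 0, 1, 3, 5]


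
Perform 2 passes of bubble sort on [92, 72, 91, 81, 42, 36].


Initial: [92, 72, 91, 81, 42, 36]
Pass 1: [72, 91, 81, 42, 36, 92] (5 swaps)
Pass 2: [72, 81, 42, 36, 91, 92] (3 swaps)

After 2 passes: [72, 81, 42, 36, 91, 92]


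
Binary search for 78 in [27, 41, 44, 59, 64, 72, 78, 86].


Step 1: lo=0, hi=7, mid=3, val=59
Step 2: lo=4, hi=7, mid=5, val=72
Step 3: lo=6, hi=7, mid=6, val=78

Found at index 6


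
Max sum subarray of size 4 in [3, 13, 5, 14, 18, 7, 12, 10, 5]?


[0:4]: 35
[1:5]: 50
[2:6]: 44
[3:7]: 51
[4:8]: 47
[5:9]: 34

Max: 51 at [3:7]


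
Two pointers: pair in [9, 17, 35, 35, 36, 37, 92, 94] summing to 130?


lo=0(9)+hi=7(94)=103
lo=1(17)+hi=7(94)=111
lo=2(35)+hi=7(94)=129
lo=3(35)+hi=7(94)=129
lo=4(36)+hi=7(94)=130

Yes: 36+94=130


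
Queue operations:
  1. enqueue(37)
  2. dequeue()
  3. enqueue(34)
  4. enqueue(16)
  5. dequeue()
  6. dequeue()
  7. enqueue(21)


enqueue(37) -> [37]
dequeue()->37, []
enqueue(34) -> [34]
enqueue(16) -> [34, 16]
dequeue()->34, [16]
dequeue()->16, []
enqueue(21) -> [21]

Final queue: [21]


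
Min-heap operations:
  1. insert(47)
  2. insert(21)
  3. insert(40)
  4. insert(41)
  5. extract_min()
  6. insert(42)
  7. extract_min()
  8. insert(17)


insert(47) -> [47]
insert(21) -> [21, 47]
insert(40) -> [21, 47, 40]
insert(41) -> [21, 41, 40, 47]
extract_min()->21, [40, 41, 47]
insert(42) -> [40, 41, 47, 42]
extract_min()->40, [41, 42, 47]
insert(17) -> [17, 41, 47, 42]

Final heap: [17, 41, 47, 42]


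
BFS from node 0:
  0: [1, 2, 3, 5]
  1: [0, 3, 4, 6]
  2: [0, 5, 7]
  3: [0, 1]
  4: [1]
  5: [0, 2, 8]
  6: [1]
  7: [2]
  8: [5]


Visit 0, enqueue [1, 2, 3, 5]
Visit 1, enqueue [4, 6]
Visit 2, enqueue [7]
Visit 3, enqueue []
Visit 5, enqueue [8]
Visit 4, enqueue []
Visit 6, enqueue []
Visit 7, enqueue []
Visit 8, enqueue []

BFS order: [0, 1, 2, 3, 5, 4, 6, 7, 8]


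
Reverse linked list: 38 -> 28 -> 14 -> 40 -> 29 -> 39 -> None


Step 1: curr=38, set curr.next=prev(None) | reversed so far: 38
Step 2: curr=28, set curr.next=prev(38) | reversed so far: 28 -> 38
Step 3: curr=14, set curr.next=prev(28) | reversed so far: 14 -> 28 -> 38
Step 4: curr=40, set curr.next=prev(14) | reversed so far: 40 -> 14 -> 28 -> 38
Step 5: curr=29, set curr.next=prev(40) | reversed so far: 29 -> 40 -> 14 -> 28 -> 38
Step 6: curr=39, set curr.next=prev(29) | reversed so far: 39 -> 29 -> 40 -> 14 -> 28 -> 38

39 -> 29 -> 40 -> 14 -> 28 -> 38 -> None


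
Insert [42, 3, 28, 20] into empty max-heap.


Insert 42: [42]
Insert 3: [42, 3]
Insert 28: [42, 3, 28]
Insert 20: [42, 20, 28, 3]

Final heap: [42, 20, 28, 3]


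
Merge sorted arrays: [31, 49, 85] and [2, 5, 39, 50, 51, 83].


Take 2 from B
Take 5 from B
Take 31 from A
Take 39 from B
Take 49 from A
Take 50 from B
Take 51 from B
Take 83 from B

Merged: [2, 5, 31, 39, 49, 50, 51, 83, 85]


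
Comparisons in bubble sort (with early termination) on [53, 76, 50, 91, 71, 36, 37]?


Algorithm: bubble sort (with early termination)
Input: [53, 76, 50, 91, 71, 36, 37]
Sorted: [36, 37, 50, 53, 71, 76, 91]

21


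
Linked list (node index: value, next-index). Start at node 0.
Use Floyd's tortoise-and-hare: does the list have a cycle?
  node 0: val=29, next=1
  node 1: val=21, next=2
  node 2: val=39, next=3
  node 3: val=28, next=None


Floyd's tortoise (slow, +1) and hare (fast, +2):
  init: slow=0, fast=0
  step 1: slow=1, fast=2
  step 2: fast 2->3->None, no cycle

Cycle: no


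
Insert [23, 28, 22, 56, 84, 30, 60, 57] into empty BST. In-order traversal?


Insert 23: root
Insert 28: R from 23
Insert 22: L from 23
Insert 56: R from 23 -> R from 28
Insert 84: R from 23 -> R from 28 -> R from 56
Insert 30: R from 23 -> R from 28 -> L from 56
Insert 60: R from 23 -> R from 28 -> R from 56 -> L from 84
Insert 57: R from 23 -> R from 28 -> R from 56 -> L from 84 -> L from 60

In-order: [22, 23, 28, 30, 56, 57, 60, 84]


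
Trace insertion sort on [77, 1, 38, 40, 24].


Initial: [77, 1, 38, 40, 24]
Insert 1: [1, 77, 38, 40, 24]
Insert 38: [1, 38, 77, 40, 24]
Insert 40: [1, 38, 40, 77, 24]
Insert 24: [1, 24, 38, 40, 77]

Sorted: [1, 24, 38, 40, 77]


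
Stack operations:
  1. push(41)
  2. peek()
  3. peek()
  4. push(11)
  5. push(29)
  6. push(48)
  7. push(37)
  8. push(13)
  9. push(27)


push(41) -> [41]
peek()->41
peek()->41
push(11) -> [41, 11]
push(29) -> [41, 11, 29]
push(48) -> [41, 11, 29, 48]
push(37) -> [41, 11, 29, 48, 37]
push(13) -> [41, 11, 29, 48, 37, 13]
push(27) -> [41, 11, 29, 48, 37, 13, 27]

Final stack: [41, 11, 29, 48, 37, 13, 27]


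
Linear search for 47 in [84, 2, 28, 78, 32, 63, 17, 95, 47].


i=0: 84!=47
i=1: 2!=47
i=2: 28!=47
i=3: 78!=47
i=4: 32!=47
i=5: 63!=47
i=6: 17!=47
i=7: 95!=47
i=8: 47==47 found!

Found at 8, 9 comps


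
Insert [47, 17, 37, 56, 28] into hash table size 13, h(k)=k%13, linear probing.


Insert 47: h=8 -> slot 8
Insert 17: h=4 -> slot 4
Insert 37: h=11 -> slot 11
Insert 56: h=4, 1 probes -> slot 5
Insert 28: h=2 -> slot 2

Table: [None, None, 28, None, 17, 56, None, None, 47, None, None, 37, None]


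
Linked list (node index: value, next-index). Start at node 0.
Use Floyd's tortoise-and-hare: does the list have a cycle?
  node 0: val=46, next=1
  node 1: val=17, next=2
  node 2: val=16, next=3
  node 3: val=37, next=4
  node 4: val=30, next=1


Floyd's tortoise (slow, +1) and hare (fast, +2):
  init: slow=0, fast=0
  step 1: slow=1, fast=2
  step 2: slow=2, fast=4
  step 3: slow=3, fast=2
  step 4: slow=4, fast=4
  slow == fast at node 4: cycle detected

Cycle: yes


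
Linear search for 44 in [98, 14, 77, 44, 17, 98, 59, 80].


i=0: 98!=44
i=1: 14!=44
i=2: 77!=44
i=3: 44==44 found!

Found at 3, 4 comps


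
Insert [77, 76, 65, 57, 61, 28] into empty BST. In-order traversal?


Insert 77: root
Insert 76: L from 77
Insert 65: L from 77 -> L from 76
Insert 57: L from 77 -> L from 76 -> L from 65
Insert 61: L from 77 -> L from 76 -> L from 65 -> R from 57
Insert 28: L from 77 -> L from 76 -> L from 65 -> L from 57

In-order: [28, 57, 61, 65, 76, 77]


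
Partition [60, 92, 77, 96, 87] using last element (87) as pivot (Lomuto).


Pivot: 87
  60 <= 87: advance i (no swap)
  77 <= 87: swap -> [60, 77, 92, 96, 87]
Place pivot at 2: [60, 77, 87, 96, 92]

Partitioned: [60, 77, 87, 96, 92]


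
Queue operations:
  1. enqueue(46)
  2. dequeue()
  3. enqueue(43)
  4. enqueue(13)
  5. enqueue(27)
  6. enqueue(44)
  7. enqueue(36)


enqueue(46) -> [46]
dequeue()->46, []
enqueue(43) -> [43]
enqueue(13) -> [43, 13]
enqueue(27) -> [43, 13, 27]
enqueue(44) -> [43, 13, 27, 44]
enqueue(36) -> [43, 13, 27, 44, 36]

Final queue: [43, 13, 27, 44, 36]


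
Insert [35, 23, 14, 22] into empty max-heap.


Insert 35: [35]
Insert 23: [35, 23]
Insert 14: [35, 23, 14]
Insert 22: [35, 23, 14, 22]

Final heap: [35, 23, 14, 22]


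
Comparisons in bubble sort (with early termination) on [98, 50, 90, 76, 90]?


Algorithm: bubble sort (with early termination)
Input: [98, 50, 90, 76, 90]
Sorted: [50, 76, 90, 90, 98]

9


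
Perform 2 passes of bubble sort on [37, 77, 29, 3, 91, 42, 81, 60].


Initial: [37, 77, 29, 3, 91, 42, 81, 60]
Pass 1: [37, 29, 3, 77, 42, 81, 60, 91] (5 swaps)
Pass 2: [29, 3, 37, 42, 77, 60, 81, 91] (4 swaps)

After 2 passes: [29, 3, 37, 42, 77, 60, 81, 91]


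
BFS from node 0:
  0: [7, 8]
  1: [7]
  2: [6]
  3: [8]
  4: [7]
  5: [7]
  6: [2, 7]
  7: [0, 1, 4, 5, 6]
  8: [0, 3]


Visit 0, enqueue [7, 8]
Visit 7, enqueue [1, 4, 5, 6]
Visit 8, enqueue [3]
Visit 1, enqueue []
Visit 4, enqueue []
Visit 5, enqueue []
Visit 6, enqueue [2]
Visit 3, enqueue []
Visit 2, enqueue []

BFS order: [0, 7, 8, 1, 4, 5, 6, 3, 2]


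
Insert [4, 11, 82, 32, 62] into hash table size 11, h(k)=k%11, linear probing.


Insert 4: h=4 -> slot 4
Insert 11: h=0 -> slot 0
Insert 82: h=5 -> slot 5
Insert 32: h=10 -> slot 10
Insert 62: h=7 -> slot 7

Table: [11, None, None, None, 4, 82, None, 62, None, None, 32]


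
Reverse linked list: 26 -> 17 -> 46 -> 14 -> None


Step 1: curr=26, set curr.next=prev(None) | reversed so far: 26
Step 2: curr=17, set curr.next=prev(26) | reversed so far: 17 -> 26
Step 3: curr=46, set curr.next=prev(17) | reversed so far: 46 -> 17 -> 26
Step 4: curr=14, set curr.next=prev(46) | reversed so far: 14 -> 46 -> 17 -> 26

14 -> 46 -> 17 -> 26 -> None


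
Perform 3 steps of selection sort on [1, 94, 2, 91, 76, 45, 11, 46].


Initial: [1, 94, 2, 91, 76, 45, 11, 46]
Step 1: min=1 at 0
  Swap: [1, 94, 2, 91, 76, 45, 11, 46]
Step 2: min=2 at 2
  Swap: [1, 2, 94, 91, 76, 45, 11, 46]
Step 3: min=11 at 6
  Swap: [1, 2, 11, 91, 76, 45, 94, 46]

After 3 steps: [1, 2, 11, 91, 76, 45, 94, 46]


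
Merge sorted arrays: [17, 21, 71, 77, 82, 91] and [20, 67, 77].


Take 17 from A
Take 20 from B
Take 21 from A
Take 67 from B
Take 71 from A
Take 77 from A
Take 77 from B

Merged: [17, 20, 21, 67, 71, 77, 77, 82, 91]


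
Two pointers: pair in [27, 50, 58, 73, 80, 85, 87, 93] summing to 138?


lo=0(27)+hi=7(93)=120
lo=1(50)+hi=7(93)=143
lo=1(50)+hi=6(87)=137
lo=2(58)+hi=6(87)=145
lo=2(58)+hi=5(85)=143
lo=2(58)+hi=4(80)=138

Yes: 58+80=138


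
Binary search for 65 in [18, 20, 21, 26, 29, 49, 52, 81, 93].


Step 1: lo=0, hi=8, mid=4, val=29
Step 2: lo=5, hi=8, mid=6, val=52
Step 3: lo=7, hi=8, mid=7, val=81

Not found


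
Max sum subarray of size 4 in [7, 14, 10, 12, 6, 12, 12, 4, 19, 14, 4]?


[0:4]: 43
[1:5]: 42
[2:6]: 40
[3:7]: 42
[4:8]: 34
[5:9]: 47
[6:10]: 49
[7:11]: 41

Max: 49 at [6:10]


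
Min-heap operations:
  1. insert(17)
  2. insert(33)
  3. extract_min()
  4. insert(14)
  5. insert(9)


insert(17) -> [17]
insert(33) -> [17, 33]
extract_min()->17, [33]
insert(14) -> [14, 33]
insert(9) -> [9, 33, 14]

Final heap: [9, 33, 14]


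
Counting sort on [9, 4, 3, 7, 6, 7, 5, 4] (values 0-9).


Input: [9, 4, 3, 7, 6, 7, 5, 4]
Counts: [0, 0, 0, 1, 2, 1, 1, 2, 0, 1]

Sorted: [3, 4, 4, 5, 6, 7, 7, 9]


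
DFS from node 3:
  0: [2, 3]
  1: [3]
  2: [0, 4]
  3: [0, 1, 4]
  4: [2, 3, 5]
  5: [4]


Visit 3, push [4, 1, 0]
Visit 0, push [2]
Visit 2, push [4]
Visit 4, push [5]
Visit 5, push []
Visit 1, push []

DFS order: [3, 0, 2, 4, 5, 1]


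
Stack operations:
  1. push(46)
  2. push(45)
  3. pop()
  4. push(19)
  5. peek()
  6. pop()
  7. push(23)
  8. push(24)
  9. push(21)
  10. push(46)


push(46) -> [46]
push(45) -> [46, 45]
pop()->45, [46]
push(19) -> [46, 19]
peek()->19
pop()->19, [46]
push(23) -> [46, 23]
push(24) -> [46, 23, 24]
push(21) -> [46, 23, 24, 21]
push(46) -> [46, 23, 24, 21, 46]

Final stack: [46, 23, 24, 21, 46]


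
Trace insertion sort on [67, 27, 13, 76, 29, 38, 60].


Initial: [67, 27, 13, 76, 29, 38, 60]
Insert 27: [27, 67, 13, 76, 29, 38, 60]
Insert 13: [13, 27, 67, 76, 29, 38, 60]
Insert 76: [13, 27, 67, 76, 29, 38, 60]
Insert 29: [13, 27, 29, 67, 76, 38, 60]
Insert 38: [13, 27, 29, 38, 67, 76, 60]
Insert 60: [13, 27, 29, 38, 60, 67, 76]

Sorted: [13, 27, 29, 38, 60, 67, 76]


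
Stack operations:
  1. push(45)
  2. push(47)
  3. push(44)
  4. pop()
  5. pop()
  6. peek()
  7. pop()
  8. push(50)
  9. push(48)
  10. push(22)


push(45) -> [45]
push(47) -> [45, 47]
push(44) -> [45, 47, 44]
pop()->44, [45, 47]
pop()->47, [45]
peek()->45
pop()->45, []
push(50) -> [50]
push(48) -> [50, 48]
push(22) -> [50, 48, 22]

Final stack: [50, 48, 22]


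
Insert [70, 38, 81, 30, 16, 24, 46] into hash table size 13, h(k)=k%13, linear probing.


Insert 70: h=5 -> slot 5
Insert 38: h=12 -> slot 12
Insert 81: h=3 -> slot 3
Insert 30: h=4 -> slot 4
Insert 16: h=3, 3 probes -> slot 6
Insert 24: h=11 -> slot 11
Insert 46: h=7 -> slot 7

Table: [None, None, None, 81, 30, 70, 16, 46, None, None, None, 24, 38]


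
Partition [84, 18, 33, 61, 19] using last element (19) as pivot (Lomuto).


Pivot: 19
  18 <= 19: swap -> [18, 84, 33, 61, 19]
Place pivot at 1: [18, 19, 33, 61, 84]

Partitioned: [18, 19, 33, 61, 84]


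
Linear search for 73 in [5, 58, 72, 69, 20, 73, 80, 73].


i=0: 5!=73
i=1: 58!=73
i=2: 72!=73
i=3: 69!=73
i=4: 20!=73
i=5: 73==73 found!

Found at 5, 6 comps


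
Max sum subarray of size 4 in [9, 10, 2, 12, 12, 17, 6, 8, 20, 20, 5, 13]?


[0:4]: 33
[1:5]: 36
[2:6]: 43
[3:7]: 47
[4:8]: 43
[5:9]: 51
[6:10]: 54
[7:11]: 53
[8:12]: 58

Max: 58 at [8:12]


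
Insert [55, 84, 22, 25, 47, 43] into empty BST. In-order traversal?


Insert 55: root
Insert 84: R from 55
Insert 22: L from 55
Insert 25: L from 55 -> R from 22
Insert 47: L from 55 -> R from 22 -> R from 25
Insert 43: L from 55 -> R from 22 -> R from 25 -> L from 47

In-order: [22, 25, 43, 47, 55, 84]


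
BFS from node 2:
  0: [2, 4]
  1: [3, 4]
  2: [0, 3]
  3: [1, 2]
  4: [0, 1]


Visit 2, enqueue [0, 3]
Visit 0, enqueue [4]
Visit 3, enqueue [1]
Visit 4, enqueue []
Visit 1, enqueue []

BFS order: [2, 0, 3, 4, 1]


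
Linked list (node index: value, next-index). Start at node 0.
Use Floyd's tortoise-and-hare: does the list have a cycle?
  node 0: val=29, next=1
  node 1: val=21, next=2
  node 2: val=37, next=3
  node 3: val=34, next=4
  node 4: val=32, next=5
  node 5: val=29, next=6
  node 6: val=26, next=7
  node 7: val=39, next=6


Floyd's tortoise (slow, +1) and hare (fast, +2):
  init: slow=0, fast=0
  step 1: slow=1, fast=2
  step 2: slow=2, fast=4
  step 3: slow=3, fast=6
  step 4: slow=4, fast=6
  step 5: slow=5, fast=6
  step 6: slow=6, fast=6
  slow == fast at node 6: cycle detected

Cycle: yes


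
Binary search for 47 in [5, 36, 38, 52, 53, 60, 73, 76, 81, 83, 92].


Step 1: lo=0, hi=10, mid=5, val=60
Step 2: lo=0, hi=4, mid=2, val=38
Step 3: lo=3, hi=4, mid=3, val=52

Not found


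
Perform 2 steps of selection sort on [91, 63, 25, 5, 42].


Initial: [91, 63, 25, 5, 42]
Step 1: min=5 at 3
  Swap: [5, 63, 25, 91, 42]
Step 2: min=25 at 2
  Swap: [5, 25, 63, 91, 42]

After 2 steps: [5, 25, 63, 91, 42]


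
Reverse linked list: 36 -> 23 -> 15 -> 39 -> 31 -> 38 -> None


Step 1: curr=36, set curr.next=prev(None) | reversed so far: 36
Step 2: curr=23, set curr.next=prev(36) | reversed so far: 23 -> 36
Step 3: curr=15, set curr.next=prev(23) | reversed so far: 15 -> 23 -> 36
Step 4: curr=39, set curr.next=prev(15) | reversed so far: 39 -> 15 -> 23 -> 36
Step 5: curr=31, set curr.next=prev(39) | reversed so far: 31 -> 39 -> 15 -> 23 -> 36
Step 6: curr=38, set curr.next=prev(31) | reversed so far: 38 -> 31 -> 39 -> 15 -> 23 -> 36

38 -> 31 -> 39 -> 15 -> 23 -> 36 -> None


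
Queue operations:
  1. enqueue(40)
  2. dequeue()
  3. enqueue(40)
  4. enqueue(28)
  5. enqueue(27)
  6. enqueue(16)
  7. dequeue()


enqueue(40) -> [40]
dequeue()->40, []
enqueue(40) -> [40]
enqueue(28) -> [40, 28]
enqueue(27) -> [40, 28, 27]
enqueue(16) -> [40, 28, 27, 16]
dequeue()->40, [28, 27, 16]

Final queue: [28, 27, 16]


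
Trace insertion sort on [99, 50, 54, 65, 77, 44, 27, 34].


Initial: [99, 50, 54, 65, 77, 44, 27, 34]
Insert 50: [50, 99, 54, 65, 77, 44, 27, 34]
Insert 54: [50, 54, 99, 65, 77, 44, 27, 34]
Insert 65: [50, 54, 65, 99, 77, 44, 27, 34]
Insert 77: [50, 54, 65, 77, 99, 44, 27, 34]
Insert 44: [44, 50, 54, 65, 77, 99, 27, 34]
Insert 27: [27, 44, 50, 54, 65, 77, 99, 34]
Insert 34: [27, 34, 44, 50, 54, 65, 77, 99]

Sorted: [27, 34, 44, 50, 54, 65, 77, 99]


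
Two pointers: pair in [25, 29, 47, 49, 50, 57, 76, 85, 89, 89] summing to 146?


lo=0(25)+hi=9(89)=114
lo=1(29)+hi=9(89)=118
lo=2(47)+hi=9(89)=136
lo=3(49)+hi=9(89)=138
lo=4(50)+hi=9(89)=139
lo=5(57)+hi=9(89)=146

Yes: 57+89=146


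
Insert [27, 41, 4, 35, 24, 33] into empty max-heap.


Insert 27: [27]
Insert 41: [41, 27]
Insert 4: [41, 27, 4]
Insert 35: [41, 35, 4, 27]
Insert 24: [41, 35, 4, 27, 24]
Insert 33: [41, 35, 33, 27, 24, 4]

Final heap: [41, 35, 33, 27, 24, 4]


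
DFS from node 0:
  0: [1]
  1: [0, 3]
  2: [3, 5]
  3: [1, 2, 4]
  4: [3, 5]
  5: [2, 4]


Visit 0, push [1]
Visit 1, push [3]
Visit 3, push [4, 2]
Visit 2, push [5]
Visit 5, push [4]
Visit 4, push []

DFS order: [0, 1, 3, 2, 5, 4]


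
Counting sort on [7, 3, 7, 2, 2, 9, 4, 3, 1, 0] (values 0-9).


Input: [7, 3, 7, 2, 2, 9, 4, 3, 1, 0]
Counts: [1, 1, 2, 2, 1, 0, 0, 2, 0, 1]

Sorted: [0, 1, 2, 2, 3, 3, 4, 7, 7, 9]


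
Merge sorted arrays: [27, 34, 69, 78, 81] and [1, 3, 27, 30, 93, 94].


Take 1 from B
Take 3 from B
Take 27 from A
Take 27 from B
Take 30 from B
Take 34 from A
Take 69 from A
Take 78 from A
Take 81 from A

Merged: [1, 3, 27, 27, 30, 34, 69, 78, 81, 93, 94]


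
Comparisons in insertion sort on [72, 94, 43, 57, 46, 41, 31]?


Algorithm: insertion sort
Input: [72, 94, 43, 57, 46, 41, 31]
Sorted: [31, 41, 43, 46, 57, 72, 94]

21


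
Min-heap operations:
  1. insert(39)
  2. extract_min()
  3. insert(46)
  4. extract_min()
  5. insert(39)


insert(39) -> [39]
extract_min()->39, []
insert(46) -> [46]
extract_min()->46, []
insert(39) -> [39]

Final heap: [39]


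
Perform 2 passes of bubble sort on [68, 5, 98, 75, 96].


Initial: [68, 5, 98, 75, 96]
Pass 1: [5, 68, 75, 96, 98] (3 swaps)
Pass 2: [5, 68, 75, 96, 98] (0 swaps)

After 2 passes: [5, 68, 75, 96, 98]


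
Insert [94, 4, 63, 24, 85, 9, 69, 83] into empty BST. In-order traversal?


Insert 94: root
Insert 4: L from 94
Insert 63: L from 94 -> R from 4
Insert 24: L from 94 -> R from 4 -> L from 63
Insert 85: L from 94 -> R from 4 -> R from 63
Insert 9: L from 94 -> R from 4 -> L from 63 -> L from 24
Insert 69: L from 94 -> R from 4 -> R from 63 -> L from 85
Insert 83: L from 94 -> R from 4 -> R from 63 -> L from 85 -> R from 69

In-order: [4, 9, 24, 63, 69, 83, 85, 94]


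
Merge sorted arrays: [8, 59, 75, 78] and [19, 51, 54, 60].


Take 8 from A
Take 19 from B
Take 51 from B
Take 54 from B
Take 59 from A
Take 60 from B

Merged: [8, 19, 51, 54, 59, 60, 75, 78]


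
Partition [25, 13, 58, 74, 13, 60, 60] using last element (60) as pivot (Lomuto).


Pivot: 60
  25 <= 60: advance i (no swap)
  13 <= 60: advance i (no swap)
  58 <= 60: advance i (no swap)
  13 <= 60: swap -> [25, 13, 58, 13, 74, 60, 60]
  60 <= 60: swap -> [25, 13, 58, 13, 60, 74, 60]
Place pivot at 5: [25, 13, 58, 13, 60, 60, 74]

Partitioned: [25, 13, 58, 13, 60, 60, 74]


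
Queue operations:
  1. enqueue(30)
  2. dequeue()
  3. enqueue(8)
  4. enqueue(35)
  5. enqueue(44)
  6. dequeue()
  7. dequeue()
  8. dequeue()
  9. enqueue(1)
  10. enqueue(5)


enqueue(30) -> [30]
dequeue()->30, []
enqueue(8) -> [8]
enqueue(35) -> [8, 35]
enqueue(44) -> [8, 35, 44]
dequeue()->8, [35, 44]
dequeue()->35, [44]
dequeue()->44, []
enqueue(1) -> [1]
enqueue(5) -> [1, 5]

Final queue: [1, 5]


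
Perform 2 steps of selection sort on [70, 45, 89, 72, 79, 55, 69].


Initial: [70, 45, 89, 72, 79, 55, 69]
Step 1: min=45 at 1
  Swap: [45, 70, 89, 72, 79, 55, 69]
Step 2: min=55 at 5
  Swap: [45, 55, 89, 72, 79, 70, 69]

After 2 steps: [45, 55, 89, 72, 79, 70, 69]


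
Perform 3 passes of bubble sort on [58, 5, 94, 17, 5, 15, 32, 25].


Initial: [58, 5, 94, 17, 5, 15, 32, 25]
Pass 1: [5, 58, 17, 5, 15, 32, 25, 94] (6 swaps)
Pass 2: [5, 17, 5, 15, 32, 25, 58, 94] (5 swaps)
Pass 3: [5, 5, 15, 17, 25, 32, 58, 94] (3 swaps)

After 3 passes: [5, 5, 15, 17, 25, 32, 58, 94]


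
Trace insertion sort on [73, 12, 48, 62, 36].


Initial: [73, 12, 48, 62, 36]
Insert 12: [12, 73, 48, 62, 36]
Insert 48: [12, 48, 73, 62, 36]
Insert 62: [12, 48, 62, 73, 36]
Insert 36: [12, 36, 48, 62, 73]

Sorted: [12, 36, 48, 62, 73]


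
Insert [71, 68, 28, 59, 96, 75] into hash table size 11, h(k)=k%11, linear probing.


Insert 71: h=5 -> slot 5
Insert 68: h=2 -> slot 2
Insert 28: h=6 -> slot 6
Insert 59: h=4 -> slot 4
Insert 96: h=8 -> slot 8
Insert 75: h=9 -> slot 9

Table: [None, None, 68, None, 59, 71, 28, None, 96, 75, None]


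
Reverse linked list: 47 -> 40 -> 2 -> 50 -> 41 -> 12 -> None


Step 1: curr=47, set curr.next=prev(None) | reversed so far: 47
Step 2: curr=40, set curr.next=prev(47) | reversed so far: 40 -> 47
Step 3: curr=2, set curr.next=prev(40) | reversed so far: 2 -> 40 -> 47
Step 4: curr=50, set curr.next=prev(2) | reversed so far: 50 -> 2 -> 40 -> 47
Step 5: curr=41, set curr.next=prev(50) | reversed so far: 41 -> 50 -> 2 -> 40 -> 47
Step 6: curr=12, set curr.next=prev(41) | reversed so far: 12 -> 41 -> 50 -> 2 -> 40 -> 47

12 -> 41 -> 50 -> 2 -> 40 -> 47 -> None


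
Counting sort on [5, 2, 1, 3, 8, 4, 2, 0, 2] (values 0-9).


Input: [5, 2, 1, 3, 8, 4, 2, 0, 2]
Counts: [1, 1, 3, 1, 1, 1, 0, 0, 1, 0]

Sorted: [0, 1, 2, 2, 2, 3, 4, 5, 8]


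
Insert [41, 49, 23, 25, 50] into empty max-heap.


Insert 41: [41]
Insert 49: [49, 41]
Insert 23: [49, 41, 23]
Insert 25: [49, 41, 23, 25]
Insert 50: [50, 49, 23, 25, 41]

Final heap: [50, 49, 23, 25, 41]


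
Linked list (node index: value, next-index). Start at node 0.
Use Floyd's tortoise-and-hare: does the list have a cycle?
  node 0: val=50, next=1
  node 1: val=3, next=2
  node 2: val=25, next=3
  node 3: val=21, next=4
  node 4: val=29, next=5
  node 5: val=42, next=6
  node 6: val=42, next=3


Floyd's tortoise (slow, +1) and hare (fast, +2):
  init: slow=0, fast=0
  step 1: slow=1, fast=2
  step 2: slow=2, fast=4
  step 3: slow=3, fast=6
  step 4: slow=4, fast=4
  slow == fast at node 4: cycle detected

Cycle: yes


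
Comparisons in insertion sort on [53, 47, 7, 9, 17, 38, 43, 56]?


Algorithm: insertion sort
Input: [53, 47, 7, 9, 17, 38, 43, 56]
Sorted: [7, 9, 17, 38, 43, 47, 53, 56]

16


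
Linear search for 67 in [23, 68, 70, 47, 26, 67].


i=0: 23!=67
i=1: 68!=67
i=2: 70!=67
i=3: 47!=67
i=4: 26!=67
i=5: 67==67 found!

Found at 5, 6 comps


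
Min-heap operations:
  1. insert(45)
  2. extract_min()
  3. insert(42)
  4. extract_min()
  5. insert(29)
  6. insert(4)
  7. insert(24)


insert(45) -> [45]
extract_min()->45, []
insert(42) -> [42]
extract_min()->42, []
insert(29) -> [29]
insert(4) -> [4, 29]
insert(24) -> [4, 29, 24]

Final heap: [4, 29, 24]
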